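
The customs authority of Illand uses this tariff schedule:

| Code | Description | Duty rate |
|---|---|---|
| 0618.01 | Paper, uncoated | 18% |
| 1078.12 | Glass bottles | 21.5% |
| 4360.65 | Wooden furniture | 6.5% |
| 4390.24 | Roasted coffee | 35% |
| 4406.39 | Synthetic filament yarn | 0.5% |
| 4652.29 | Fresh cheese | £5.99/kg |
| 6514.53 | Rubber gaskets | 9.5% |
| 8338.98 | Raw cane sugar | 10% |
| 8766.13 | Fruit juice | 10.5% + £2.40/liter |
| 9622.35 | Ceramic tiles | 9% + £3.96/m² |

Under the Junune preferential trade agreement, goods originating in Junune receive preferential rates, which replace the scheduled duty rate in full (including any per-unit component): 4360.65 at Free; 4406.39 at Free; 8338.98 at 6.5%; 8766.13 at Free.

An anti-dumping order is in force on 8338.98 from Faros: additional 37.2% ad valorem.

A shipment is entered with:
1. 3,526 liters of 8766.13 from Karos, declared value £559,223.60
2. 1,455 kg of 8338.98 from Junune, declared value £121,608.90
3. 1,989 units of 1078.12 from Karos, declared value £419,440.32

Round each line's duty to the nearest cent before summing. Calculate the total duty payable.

£165,265.13

Line 1 (8766.13, Karos, 3,526 liters, £559,223.60):
Base rate for 8766.13 is 10.5% + £2.40/liter.
8766.13 has an FTA preferential rate, but origin Karos is not Junune; base rate stands.
Duty = £559,223.60 × 10.5% + 3,526 × £2.40 = £67,180.88.
Line 2 (8338.98, Junune, 1,455 kg, £121,608.90):
Base rate for 8338.98 is 10%.
Origin Junune qualifies under the Illand–Junune agreement and 8338.98 is covered: preferential rate 6.5% applies instead.
The additional-duty order on 8338.98 targets Faros, not Junune; it does not apply.
Duty = £121,608.90 × 6.5% = £7,904.58.
Line 3 (1078.12, Karos, 1,989 units, £419,440.32):
Base rate for 1078.12 is 21.5%.
Duty = £419,440.32 × 21.5% = £90,179.67.
Total = £67,180.88 + £7,904.58 + £90,179.67 = £165,265.13.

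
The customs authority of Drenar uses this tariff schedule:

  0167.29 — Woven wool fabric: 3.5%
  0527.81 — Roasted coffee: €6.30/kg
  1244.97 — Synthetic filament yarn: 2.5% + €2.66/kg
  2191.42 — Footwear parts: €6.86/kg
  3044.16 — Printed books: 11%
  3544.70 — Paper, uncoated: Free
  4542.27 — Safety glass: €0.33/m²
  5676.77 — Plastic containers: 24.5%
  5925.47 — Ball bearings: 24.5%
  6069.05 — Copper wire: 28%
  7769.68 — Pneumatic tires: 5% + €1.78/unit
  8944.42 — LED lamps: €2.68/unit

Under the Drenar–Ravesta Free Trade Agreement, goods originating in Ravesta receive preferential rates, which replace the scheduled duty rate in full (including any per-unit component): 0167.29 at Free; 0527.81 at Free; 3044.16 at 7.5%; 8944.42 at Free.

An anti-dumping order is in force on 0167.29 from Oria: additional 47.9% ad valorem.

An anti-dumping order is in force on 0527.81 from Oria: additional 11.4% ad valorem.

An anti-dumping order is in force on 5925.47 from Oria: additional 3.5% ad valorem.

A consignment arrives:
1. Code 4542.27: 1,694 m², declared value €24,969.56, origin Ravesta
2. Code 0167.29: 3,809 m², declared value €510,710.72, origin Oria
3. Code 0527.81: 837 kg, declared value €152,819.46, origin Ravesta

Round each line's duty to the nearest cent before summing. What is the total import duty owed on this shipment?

€263,064.33

Line 1 (4542.27, Ravesta, 1,694 m², €24,969.56):
Base rate for 4542.27 is €0.33/m².
Origin Ravesta is the FTA partner but 4542.27 is not on the preference list; base rate stands.
Duty = 1,694 × €0.33 = €559.02.
Line 2 (0167.29, Oria, 3,809 m², €510,710.72):
Base rate for 0167.29 is 3.5%.
0167.29 has an FTA preferential rate, but origin Oria is not Ravesta; base rate stands.
Additional duty on 0167.29 from Oria: +47.9%. Applied ad valorem rate: 3.5% + 47.9% = 51.4%.
Duty = €510,710.72 × 51.4% = €262,505.31.
Line 3 (0527.81, Ravesta, 837 kg, €152,819.46):
Base rate for 0527.81 is €6.30/kg.
Origin Ravesta qualifies under the Drenar–Ravesta agreement and 0527.81 is covered: preferential rate Free applies instead.
The additional-duty order on 0527.81 targets Oria, not Ravesta; it does not apply.
Duty = €152,819.46 × 0% = €0.00.
Total = €559.02 + €262,505.31 + €0.00 = €263,064.33.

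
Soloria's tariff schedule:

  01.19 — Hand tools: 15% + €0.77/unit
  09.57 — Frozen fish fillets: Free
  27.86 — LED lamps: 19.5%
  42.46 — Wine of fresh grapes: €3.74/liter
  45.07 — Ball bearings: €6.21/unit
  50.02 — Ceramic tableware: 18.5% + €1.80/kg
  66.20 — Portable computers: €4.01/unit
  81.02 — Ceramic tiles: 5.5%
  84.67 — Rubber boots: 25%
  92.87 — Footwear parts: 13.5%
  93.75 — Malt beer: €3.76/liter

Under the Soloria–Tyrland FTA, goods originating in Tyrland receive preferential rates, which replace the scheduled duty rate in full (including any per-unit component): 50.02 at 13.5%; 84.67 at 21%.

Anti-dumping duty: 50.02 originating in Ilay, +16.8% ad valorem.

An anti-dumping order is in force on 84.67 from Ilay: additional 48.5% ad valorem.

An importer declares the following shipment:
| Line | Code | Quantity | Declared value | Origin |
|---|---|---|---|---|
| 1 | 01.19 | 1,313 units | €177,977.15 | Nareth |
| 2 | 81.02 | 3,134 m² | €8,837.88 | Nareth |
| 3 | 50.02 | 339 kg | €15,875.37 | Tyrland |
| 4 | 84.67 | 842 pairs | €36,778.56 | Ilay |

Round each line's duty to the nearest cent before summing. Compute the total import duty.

€57,369.07

Line 1 (01.19, Nareth, 1,313 units, €177,977.15):
Base rate for 01.19 is 15% + €0.77/unit.
Duty = €177,977.15 × 15% + 1,313 × €0.77 = €27,707.58.
Line 2 (81.02, Nareth, 3,134 m², €8,837.88):
Base rate for 81.02 is 5.5%.
Duty = €8,837.88 × 5.5% = €486.08.
Line 3 (50.02, Tyrland, 339 kg, €15,875.37):
Base rate for 50.02 is 18.5% + €1.80/kg.
Origin Tyrland qualifies under the Soloria–Tyrland agreement and 50.02 is covered: preferential rate 13.5% applies instead.
The additional-duty order on 50.02 targets Ilay, not Tyrland; it does not apply.
Duty = €15,875.37 × 13.5% = €2,143.17.
Line 4 (84.67, Ilay, 842 pairs, €36,778.56):
Base rate for 84.67 is 25%.
84.67 has an FTA preferential rate, but origin Ilay is not Tyrland; base rate stands.
Additional duty on 84.67 from Ilay: +48.5%. Applied ad valorem rate: 25% + 48.5% = 73.5%.
Duty = €36,778.56 × 73.5% = €27,032.24.
Total = €27,707.58 + €486.08 + €2,143.17 + €27,032.24 = €57,369.07.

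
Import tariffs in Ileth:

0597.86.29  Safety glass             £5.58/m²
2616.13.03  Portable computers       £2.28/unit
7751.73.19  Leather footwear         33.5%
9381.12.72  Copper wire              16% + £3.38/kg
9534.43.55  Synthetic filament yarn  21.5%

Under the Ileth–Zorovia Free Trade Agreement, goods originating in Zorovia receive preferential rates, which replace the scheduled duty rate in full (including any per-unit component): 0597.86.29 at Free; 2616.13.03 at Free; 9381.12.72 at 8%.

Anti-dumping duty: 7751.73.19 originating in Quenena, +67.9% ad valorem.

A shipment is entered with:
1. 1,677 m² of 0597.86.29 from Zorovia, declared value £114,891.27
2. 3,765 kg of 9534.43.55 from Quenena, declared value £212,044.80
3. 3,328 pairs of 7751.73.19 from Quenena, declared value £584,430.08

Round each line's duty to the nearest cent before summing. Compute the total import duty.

£638,201.73

Line 1 (0597.86.29, Zorovia, 1,677 m², £114,891.27):
Base rate for 0597.86.29 is £5.58/m².
Origin Zorovia qualifies under the Ileth–Zorovia agreement and 0597.86.29 is covered: preferential rate Free applies instead.
Duty = £114,891.27 × 0% = £0.00.
Line 2 (9534.43.55, Quenena, 3,765 kg, £212,044.80):
Base rate for 9534.43.55 is 21.5%.
Duty = £212,044.80 × 21.5% = £45,589.63.
Line 3 (7751.73.19, Quenena, 3,328 pairs, £584,430.08):
Base rate for 7751.73.19 is 33.5%.
Additional duty on 7751.73.19 from Quenena: +67.9%. Applied ad valorem rate: 33.5% + 67.9% = 101.4%.
Duty = £584,430.08 × 101.4% = £592,612.10.
Total = £0.00 + £45,589.63 + £592,612.10 = £638,201.73.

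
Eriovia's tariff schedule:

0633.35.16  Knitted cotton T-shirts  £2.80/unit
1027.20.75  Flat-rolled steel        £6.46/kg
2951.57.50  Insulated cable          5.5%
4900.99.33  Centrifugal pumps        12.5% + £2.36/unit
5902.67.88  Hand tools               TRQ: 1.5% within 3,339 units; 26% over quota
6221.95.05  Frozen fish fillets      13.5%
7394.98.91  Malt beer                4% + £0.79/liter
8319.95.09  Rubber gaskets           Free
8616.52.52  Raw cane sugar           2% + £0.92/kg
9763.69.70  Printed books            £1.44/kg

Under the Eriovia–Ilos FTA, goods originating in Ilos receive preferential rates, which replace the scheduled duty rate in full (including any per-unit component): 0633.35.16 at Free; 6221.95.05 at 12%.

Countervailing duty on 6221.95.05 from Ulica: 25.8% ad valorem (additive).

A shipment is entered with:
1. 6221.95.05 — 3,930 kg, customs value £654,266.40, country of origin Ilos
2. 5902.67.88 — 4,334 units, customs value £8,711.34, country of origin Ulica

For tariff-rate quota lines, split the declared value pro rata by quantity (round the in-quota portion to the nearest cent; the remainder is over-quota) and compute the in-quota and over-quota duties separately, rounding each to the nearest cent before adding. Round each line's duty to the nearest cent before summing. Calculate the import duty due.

£79,132.63

Line 1 (6221.95.05, Ilos, 3,930 kg, £654,266.40):
Base rate for 6221.95.05 is 13.5%.
Origin Ilos qualifies under the Eriovia–Ilos agreement and 6221.95.05 is covered: preferential rate 12% applies instead.
The additional-duty order on 6221.95.05 targets Ulica, not Ilos; it does not apply.
Duty = £654,266.40 × 12% = £78,511.97.
Line 2 (5902.67.88, Ulica, 4,334 units, £8,711.34):
Code 5902.67.88 is under a tariff-rate quota (threshold 3,339 units). In-quota: 3,339 units at 1.5%; over-quota: 995 units at 26%.
Pro-rata value split: in-quota = £8,711.34 × 3,339/4,334 = £6,711.39; over-quota = £8,711.34 − £6,711.39 = £1,999.95.
In-quota duty = £6,711.39 × 1.5% = £100.67. Over-quota duty = £1,999.95 × 26% = £519.99.
Line duty = £100.67 + £519.99 = £620.66.
Total = £78,511.97 + £620.66 = £79,132.63.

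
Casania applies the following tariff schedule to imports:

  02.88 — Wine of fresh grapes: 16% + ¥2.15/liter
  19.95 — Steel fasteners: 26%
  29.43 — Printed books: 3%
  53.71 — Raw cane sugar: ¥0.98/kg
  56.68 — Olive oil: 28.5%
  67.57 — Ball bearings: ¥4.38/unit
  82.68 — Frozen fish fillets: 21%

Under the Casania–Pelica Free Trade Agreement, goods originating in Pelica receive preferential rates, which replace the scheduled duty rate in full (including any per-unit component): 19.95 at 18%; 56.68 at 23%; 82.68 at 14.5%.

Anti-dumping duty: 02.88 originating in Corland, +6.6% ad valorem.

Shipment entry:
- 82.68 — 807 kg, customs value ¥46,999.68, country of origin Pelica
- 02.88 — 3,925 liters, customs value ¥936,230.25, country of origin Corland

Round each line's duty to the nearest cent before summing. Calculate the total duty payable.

¥226,841.74

Line 1 (82.68, Pelica, 807 kg, ¥46,999.68):
Base rate for 82.68 is 21%.
Origin Pelica qualifies under the Casania–Pelica agreement and 82.68 is covered: preferential rate 14.5% applies instead.
Duty = ¥46,999.68 × 14.5% = ¥6,814.95.
Line 2 (02.88, Corland, 3,925 liters, ¥936,230.25):
Base rate for 02.88 is 16% + ¥2.15/liter.
Additional duty on 02.88 from Corland: +6.6%. Applied ad valorem rate: 16% + 6.6% = 22.6%.
Duty = ¥936,230.25 × 22.6% + 3,925 × ¥2.15 = ¥220,026.79.
Total = ¥6,814.95 + ¥220,026.79 = ¥226,841.74.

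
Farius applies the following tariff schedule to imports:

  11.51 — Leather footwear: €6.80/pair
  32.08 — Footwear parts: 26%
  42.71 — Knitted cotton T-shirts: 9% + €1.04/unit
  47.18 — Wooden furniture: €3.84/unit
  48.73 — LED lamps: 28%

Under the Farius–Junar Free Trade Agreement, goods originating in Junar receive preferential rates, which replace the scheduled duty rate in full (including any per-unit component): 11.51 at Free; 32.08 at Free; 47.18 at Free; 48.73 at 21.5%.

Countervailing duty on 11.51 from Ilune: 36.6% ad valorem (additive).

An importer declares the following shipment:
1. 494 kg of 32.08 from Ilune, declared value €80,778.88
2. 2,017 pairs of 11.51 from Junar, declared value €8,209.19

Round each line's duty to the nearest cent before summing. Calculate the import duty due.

Line 1 (32.08, Ilune, 494 kg, €80,778.88):
Base rate for 32.08 is 26%.
32.08 has an FTA preferential rate, but origin Ilune is not Junar; base rate stands.
Duty = €80,778.88 × 26% = €21,002.51.
Line 2 (11.51, Junar, 2,017 pairs, €8,209.19):
Base rate for 11.51 is €6.80/pair.
Origin Junar qualifies under the Farius–Junar agreement and 11.51 is covered: preferential rate Free applies instead.
The additional-duty order on 11.51 targets Ilune, not Junar; it does not apply.
Duty = €8,209.19 × 0% = €0.00.
Total = €21,002.51 + €0.00 = €21,002.51.

€21,002.51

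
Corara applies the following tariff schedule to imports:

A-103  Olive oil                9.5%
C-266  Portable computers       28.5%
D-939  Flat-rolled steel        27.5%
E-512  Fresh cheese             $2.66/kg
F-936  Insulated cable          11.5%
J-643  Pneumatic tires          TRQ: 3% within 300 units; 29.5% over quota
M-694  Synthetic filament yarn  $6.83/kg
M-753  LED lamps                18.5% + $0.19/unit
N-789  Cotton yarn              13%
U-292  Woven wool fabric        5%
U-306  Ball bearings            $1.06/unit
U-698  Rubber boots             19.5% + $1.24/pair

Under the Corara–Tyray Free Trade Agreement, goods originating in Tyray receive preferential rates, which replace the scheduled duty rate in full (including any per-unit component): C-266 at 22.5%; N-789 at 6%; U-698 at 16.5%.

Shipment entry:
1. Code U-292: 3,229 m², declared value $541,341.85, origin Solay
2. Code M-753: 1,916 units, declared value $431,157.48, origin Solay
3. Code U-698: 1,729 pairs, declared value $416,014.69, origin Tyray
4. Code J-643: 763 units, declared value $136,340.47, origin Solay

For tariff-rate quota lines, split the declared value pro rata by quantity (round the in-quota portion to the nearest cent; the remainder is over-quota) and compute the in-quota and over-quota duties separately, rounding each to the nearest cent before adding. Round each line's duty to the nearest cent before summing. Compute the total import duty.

$201,852.26

Line 1 (U-292, Solay, 3,229 m², $541,341.85):
Base rate for U-292 is 5%.
Duty = $541,341.85 × 5% = $27,067.09.
Line 2 (M-753, Solay, 1,916 units, $431,157.48):
Base rate for M-753 is 18.5% + $0.19/unit.
Duty = $431,157.48 × 18.5% + 1,916 × $0.19 = $80,128.17.
Line 3 (U-698, Tyray, 1,729 pairs, $416,014.69):
Base rate for U-698 is 19.5% + $1.24/pair.
Origin Tyray qualifies under the Corara–Tyray agreement and U-698 is covered: preferential rate 16.5% applies instead.
Duty = $416,014.69 × 16.5% = $68,642.42.
Line 4 (J-643, Solay, 763 units, $136,340.47):
Code J-643 is under a tariff-rate quota (threshold 300 units). In-quota: 300 units at 3%; over-quota: 463 units at 29.5%.
Pro-rata value split: in-quota = $136,340.47 × 300/763 = $53,607.00; over-quota = $136,340.47 − $53,607.00 = $82,733.47.
In-quota duty = $53,607.00 × 3% = $1,608.21. Over-quota duty = $82,733.47 × 29.5% = $24,406.37.
Line duty = $1,608.21 + $24,406.37 = $26,014.58.
Total = $27,067.09 + $80,128.17 + $68,642.42 + $26,014.58 = $201,852.26.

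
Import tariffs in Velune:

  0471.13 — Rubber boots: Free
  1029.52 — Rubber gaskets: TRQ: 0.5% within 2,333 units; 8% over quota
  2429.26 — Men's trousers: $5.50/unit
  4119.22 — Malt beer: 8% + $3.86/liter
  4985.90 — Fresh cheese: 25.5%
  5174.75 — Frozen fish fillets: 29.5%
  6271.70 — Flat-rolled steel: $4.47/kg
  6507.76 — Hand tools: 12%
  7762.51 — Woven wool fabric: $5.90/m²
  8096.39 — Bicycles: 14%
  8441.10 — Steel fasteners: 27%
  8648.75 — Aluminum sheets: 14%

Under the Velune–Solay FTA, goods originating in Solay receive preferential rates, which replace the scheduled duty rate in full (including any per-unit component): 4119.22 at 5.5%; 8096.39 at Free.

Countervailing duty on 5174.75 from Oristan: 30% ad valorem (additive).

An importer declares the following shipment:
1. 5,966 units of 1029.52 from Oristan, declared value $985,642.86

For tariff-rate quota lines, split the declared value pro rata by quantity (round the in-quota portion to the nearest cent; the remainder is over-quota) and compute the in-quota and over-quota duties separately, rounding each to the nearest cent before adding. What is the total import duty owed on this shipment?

Line 1 (1029.52, Oristan, 5,966 units, $985,642.86):
Code 1029.52 is under a tariff-rate quota (threshold 2,333 units). In-quota: 2,333 units at 0.5%; over-quota: 3,633 units at 8%.
Pro-rata value split: in-quota = $985,642.86 × 2,333/5,966 = $385,434.93; over-quota = $985,642.86 − $385,434.93 = $600,207.93.
In-quota duty = $385,434.93 × 0.5% = $1,927.17. Over-quota duty = $600,207.93 × 8% = $48,016.63.
Line duty = $1,927.17 + $48,016.63 = $49,943.80.

$49,943.80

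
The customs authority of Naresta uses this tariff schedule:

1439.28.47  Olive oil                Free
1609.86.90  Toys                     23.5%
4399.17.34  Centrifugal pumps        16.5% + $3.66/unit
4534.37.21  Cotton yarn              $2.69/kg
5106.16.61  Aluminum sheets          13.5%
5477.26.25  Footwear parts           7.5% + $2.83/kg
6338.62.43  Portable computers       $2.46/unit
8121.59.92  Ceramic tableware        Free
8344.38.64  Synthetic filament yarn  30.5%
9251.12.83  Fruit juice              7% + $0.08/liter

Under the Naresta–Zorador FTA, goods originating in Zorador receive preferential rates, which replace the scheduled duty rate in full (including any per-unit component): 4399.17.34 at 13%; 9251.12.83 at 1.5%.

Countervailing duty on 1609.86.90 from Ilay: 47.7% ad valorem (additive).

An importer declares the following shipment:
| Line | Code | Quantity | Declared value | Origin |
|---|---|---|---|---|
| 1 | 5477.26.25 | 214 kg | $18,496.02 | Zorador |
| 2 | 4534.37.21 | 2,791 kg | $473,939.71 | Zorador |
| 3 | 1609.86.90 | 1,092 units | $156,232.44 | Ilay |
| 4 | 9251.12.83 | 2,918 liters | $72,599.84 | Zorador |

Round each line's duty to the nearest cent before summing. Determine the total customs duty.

Line 1 (5477.26.25, Zorador, 214 kg, $18,496.02):
Base rate for 5477.26.25 is 7.5% + $2.83/kg.
Origin Zorador is the FTA partner but 5477.26.25 is not on the preference list; base rate stands.
Duty = $18,496.02 × 7.5% + 214 × $2.83 = $1,992.82.
Line 2 (4534.37.21, Zorador, 2,791 kg, $473,939.71):
Base rate for 4534.37.21 is $2.69/kg.
Origin Zorador is the FTA partner but 4534.37.21 is not on the preference list; base rate stands.
Duty = 2,791 × $2.69 = $7,507.79.
Line 3 (1609.86.90, Ilay, 1,092 units, $156,232.44):
Base rate for 1609.86.90 is 23.5%.
Additional duty on 1609.86.90 from Ilay: +47.7%. Applied ad valorem rate: 23.5% + 47.7% = 71.2%.
Duty = $156,232.44 × 71.2% = $111,237.50.
Line 4 (9251.12.83, Zorador, 2,918 liters, $72,599.84):
Base rate for 9251.12.83 is 7% + $0.08/liter.
Origin Zorador qualifies under the Naresta–Zorador agreement and 9251.12.83 is covered: preferential rate 1.5% applies instead.
Duty = $72,599.84 × 1.5% = $1,089.00.
Total = $1,992.82 + $7,507.79 + $111,237.50 + $1,089.00 = $121,827.11.

$121,827.11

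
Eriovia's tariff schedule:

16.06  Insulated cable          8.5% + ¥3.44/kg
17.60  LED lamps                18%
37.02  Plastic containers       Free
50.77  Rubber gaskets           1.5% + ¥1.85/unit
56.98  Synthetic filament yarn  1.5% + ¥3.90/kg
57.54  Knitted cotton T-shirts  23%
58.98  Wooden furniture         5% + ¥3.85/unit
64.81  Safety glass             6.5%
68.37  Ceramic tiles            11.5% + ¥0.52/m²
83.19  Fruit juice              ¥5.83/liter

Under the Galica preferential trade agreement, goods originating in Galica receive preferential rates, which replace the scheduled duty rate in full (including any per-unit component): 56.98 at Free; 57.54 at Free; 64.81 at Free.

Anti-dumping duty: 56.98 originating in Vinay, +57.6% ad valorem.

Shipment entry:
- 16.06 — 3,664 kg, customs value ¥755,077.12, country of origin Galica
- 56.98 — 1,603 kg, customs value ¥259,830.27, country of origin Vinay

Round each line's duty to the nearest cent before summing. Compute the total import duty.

¥236,597.11

Line 1 (16.06, Galica, 3,664 kg, ¥755,077.12):
Base rate for 16.06 is 8.5% + ¥3.44/kg.
Origin Galica is the FTA partner but 16.06 is not on the preference list; base rate stands.
Duty = ¥755,077.12 × 8.5% + 3,664 × ¥3.44 = ¥76,785.72.
Line 2 (56.98, Vinay, 1,603 kg, ¥259,830.27):
Base rate for 56.98 is 1.5% + ¥3.90/kg.
56.98 has an FTA preferential rate, but origin Vinay is not Galica; base rate stands.
Additional duty on 56.98 from Vinay: +57.6%. Applied ad valorem rate: 1.5% + 57.6% = 59.1%.
Duty = ¥259,830.27 × 59.1% + 1,603 × ¥3.90 = ¥159,811.39.
Total = ¥76,785.72 + ¥159,811.39 = ¥236,597.11.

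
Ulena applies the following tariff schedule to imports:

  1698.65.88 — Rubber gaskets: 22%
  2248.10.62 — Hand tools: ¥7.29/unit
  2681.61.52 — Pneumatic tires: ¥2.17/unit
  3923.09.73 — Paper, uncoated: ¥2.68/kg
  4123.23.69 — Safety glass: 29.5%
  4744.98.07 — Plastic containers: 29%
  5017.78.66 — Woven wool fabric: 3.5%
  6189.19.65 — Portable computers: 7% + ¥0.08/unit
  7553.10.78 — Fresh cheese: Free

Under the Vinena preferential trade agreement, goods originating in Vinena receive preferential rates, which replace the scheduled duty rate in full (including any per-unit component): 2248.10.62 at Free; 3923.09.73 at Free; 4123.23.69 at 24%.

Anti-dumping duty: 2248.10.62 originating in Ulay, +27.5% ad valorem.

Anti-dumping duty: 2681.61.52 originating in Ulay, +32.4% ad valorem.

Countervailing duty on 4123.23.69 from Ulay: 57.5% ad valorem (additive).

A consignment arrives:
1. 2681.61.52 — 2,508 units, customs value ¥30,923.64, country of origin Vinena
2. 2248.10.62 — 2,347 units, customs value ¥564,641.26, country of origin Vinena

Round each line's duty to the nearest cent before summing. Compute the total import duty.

Line 1 (2681.61.52, Vinena, 2,508 units, ¥30,923.64):
Base rate for 2681.61.52 is ¥2.17/unit.
Origin Vinena is the FTA partner but 2681.61.52 is not on the preference list; base rate stands.
The additional-duty order on 2681.61.52 targets Ulay, not Vinena; it does not apply.
Duty = 2,508 × ¥2.17 = ¥5,442.36.
Line 2 (2248.10.62, Vinena, 2,347 units, ¥564,641.26):
Base rate for 2248.10.62 is ¥7.29/unit.
Origin Vinena qualifies under the Ulena–Vinena agreement and 2248.10.62 is covered: preferential rate Free applies instead.
The additional-duty order on 2248.10.62 targets Ulay, not Vinena; it does not apply.
Duty = ¥564,641.26 × 0% = ¥0.00.
Total = ¥5,442.36 + ¥0.00 = ¥5,442.36.

¥5,442.36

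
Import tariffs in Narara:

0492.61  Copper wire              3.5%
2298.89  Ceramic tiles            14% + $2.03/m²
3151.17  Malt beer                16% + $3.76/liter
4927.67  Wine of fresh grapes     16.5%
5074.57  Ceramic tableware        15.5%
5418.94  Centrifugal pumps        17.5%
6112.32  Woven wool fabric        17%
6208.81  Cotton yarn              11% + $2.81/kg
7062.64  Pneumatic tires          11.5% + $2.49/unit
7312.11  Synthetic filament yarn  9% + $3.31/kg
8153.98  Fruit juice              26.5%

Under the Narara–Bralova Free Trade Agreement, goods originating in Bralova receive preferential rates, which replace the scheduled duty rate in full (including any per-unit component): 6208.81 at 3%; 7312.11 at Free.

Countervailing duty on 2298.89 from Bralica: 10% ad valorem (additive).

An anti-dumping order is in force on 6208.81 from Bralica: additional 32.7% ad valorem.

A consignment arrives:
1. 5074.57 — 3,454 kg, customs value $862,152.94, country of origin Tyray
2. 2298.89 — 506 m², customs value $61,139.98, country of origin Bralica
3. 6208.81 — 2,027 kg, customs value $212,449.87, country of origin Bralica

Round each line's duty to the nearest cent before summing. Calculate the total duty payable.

$247,870.95

Line 1 (5074.57, Tyray, 3,454 kg, $862,152.94):
Base rate for 5074.57 is 15.5%.
Duty = $862,152.94 × 15.5% = $133,633.71.
Line 2 (2298.89, Bralica, 506 m², $61,139.98):
Base rate for 2298.89 is 14% + $2.03/m².
Additional duty on 2298.89 from Bralica: +10%. Applied ad valorem rate: 14% + 10% = 24%.
Duty = $61,139.98 × 24% + 506 × $2.03 = $15,700.78.
Line 3 (6208.81, Bralica, 2,027 kg, $212,449.87):
Base rate for 6208.81 is 11% + $2.81/kg.
6208.81 has an FTA preferential rate, but origin Bralica is not Bralova; base rate stands.
Additional duty on 6208.81 from Bralica: +32.7%. Applied ad valorem rate: 11% + 32.7% = 43.7%.
Duty = $212,449.87 × 43.7% + 2,027 × $2.81 = $98,536.46.
Total = $133,633.71 + $15,700.78 + $98,536.46 = $247,870.95.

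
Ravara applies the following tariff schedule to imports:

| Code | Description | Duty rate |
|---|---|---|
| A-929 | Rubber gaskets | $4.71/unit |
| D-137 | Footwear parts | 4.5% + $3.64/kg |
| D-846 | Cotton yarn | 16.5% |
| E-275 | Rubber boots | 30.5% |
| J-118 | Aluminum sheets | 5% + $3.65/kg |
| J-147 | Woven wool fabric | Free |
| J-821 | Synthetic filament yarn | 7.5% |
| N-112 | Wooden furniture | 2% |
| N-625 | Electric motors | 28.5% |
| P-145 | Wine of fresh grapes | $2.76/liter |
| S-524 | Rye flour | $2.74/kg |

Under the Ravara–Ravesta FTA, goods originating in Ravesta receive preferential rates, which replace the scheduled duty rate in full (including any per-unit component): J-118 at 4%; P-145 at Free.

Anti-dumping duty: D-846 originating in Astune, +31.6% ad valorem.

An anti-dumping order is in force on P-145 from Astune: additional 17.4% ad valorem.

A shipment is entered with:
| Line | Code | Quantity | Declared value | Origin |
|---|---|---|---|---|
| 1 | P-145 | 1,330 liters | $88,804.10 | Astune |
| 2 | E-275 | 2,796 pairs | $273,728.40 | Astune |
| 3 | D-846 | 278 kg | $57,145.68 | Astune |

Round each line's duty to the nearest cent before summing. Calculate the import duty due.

Line 1 (P-145, Astune, 1,330 liters, $88,804.10):
Base rate for P-145 is $2.76/liter.
P-145 has an FTA preferential rate, but origin Astune is not Ravesta; base rate stands.
Additional duty on P-145 from Astune: +17.4% ad valorem. Applied ad valorem rate = 17.4%.
Duty = $88,804.10 × 17.4% + 1,330 × $2.76 = $19,122.71.
Line 2 (E-275, Astune, 2,796 pairs, $273,728.40):
Base rate for E-275 is 30.5%.
Duty = $273,728.40 × 30.5% = $83,487.16.
Line 3 (D-846, Astune, 278 kg, $57,145.68):
Base rate for D-846 is 16.5%.
Additional duty on D-846 from Astune: +31.6%. Applied ad valorem rate: 16.5% + 31.6% = 48.1%.
Duty = $57,145.68 × 48.1% = $27,487.07.
Total = $19,122.71 + $83,487.16 + $27,487.07 = $130,096.94.

$130,096.94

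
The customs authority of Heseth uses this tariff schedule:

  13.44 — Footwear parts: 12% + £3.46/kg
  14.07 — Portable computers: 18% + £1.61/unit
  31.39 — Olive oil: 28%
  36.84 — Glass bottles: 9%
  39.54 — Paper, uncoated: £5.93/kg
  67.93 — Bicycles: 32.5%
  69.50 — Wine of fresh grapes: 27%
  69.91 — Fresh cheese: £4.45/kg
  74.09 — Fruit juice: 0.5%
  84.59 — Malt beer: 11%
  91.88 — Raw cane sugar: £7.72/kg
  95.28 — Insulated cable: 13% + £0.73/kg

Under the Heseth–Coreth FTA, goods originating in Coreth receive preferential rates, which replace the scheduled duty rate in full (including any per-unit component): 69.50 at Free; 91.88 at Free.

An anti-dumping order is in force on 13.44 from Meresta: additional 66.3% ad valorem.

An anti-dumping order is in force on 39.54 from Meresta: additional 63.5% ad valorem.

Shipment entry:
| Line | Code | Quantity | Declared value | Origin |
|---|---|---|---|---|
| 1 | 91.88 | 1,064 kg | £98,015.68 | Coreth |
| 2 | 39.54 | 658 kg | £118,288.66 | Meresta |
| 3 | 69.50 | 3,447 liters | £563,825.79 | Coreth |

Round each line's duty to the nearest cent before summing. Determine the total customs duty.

£79,015.24

Line 1 (91.88, Coreth, 1,064 kg, £98,015.68):
Base rate for 91.88 is £7.72/kg.
Origin Coreth qualifies under the Heseth–Coreth agreement and 91.88 is covered: preferential rate Free applies instead.
Duty = £98,015.68 × 0% = £0.00.
Line 2 (39.54, Meresta, 658 kg, £118,288.66):
Base rate for 39.54 is £5.93/kg.
Additional duty on 39.54 from Meresta: +63.5% ad valorem. Applied ad valorem rate = 63.5%.
Duty = £118,288.66 × 63.5% + 658 × £5.93 = £79,015.24.
Line 3 (69.50, Coreth, 3,447 liters, £563,825.79):
Base rate for 69.50 is 27%.
Origin Coreth qualifies under the Heseth–Coreth agreement and 69.50 is covered: preferential rate Free applies instead.
Duty = £563,825.79 × 0% = £0.00.
Total = £0.00 + £79,015.24 + £0.00 = £79,015.24.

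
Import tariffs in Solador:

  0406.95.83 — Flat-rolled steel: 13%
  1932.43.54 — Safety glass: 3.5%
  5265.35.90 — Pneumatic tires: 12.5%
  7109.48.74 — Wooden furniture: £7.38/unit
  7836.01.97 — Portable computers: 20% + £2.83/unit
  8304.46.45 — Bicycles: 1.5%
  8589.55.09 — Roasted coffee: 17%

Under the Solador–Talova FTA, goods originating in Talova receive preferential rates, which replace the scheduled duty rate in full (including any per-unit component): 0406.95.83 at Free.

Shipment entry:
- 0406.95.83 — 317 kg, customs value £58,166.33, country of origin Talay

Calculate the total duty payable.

£7,561.62

Line 1 (0406.95.83, Talay, 317 kg, £58,166.33):
Base rate for 0406.95.83 is 13%.
0406.95.83 has an FTA preferential rate, but origin Talay is not Talova; base rate stands.
Duty = £58,166.33 × 13% = £7,561.62.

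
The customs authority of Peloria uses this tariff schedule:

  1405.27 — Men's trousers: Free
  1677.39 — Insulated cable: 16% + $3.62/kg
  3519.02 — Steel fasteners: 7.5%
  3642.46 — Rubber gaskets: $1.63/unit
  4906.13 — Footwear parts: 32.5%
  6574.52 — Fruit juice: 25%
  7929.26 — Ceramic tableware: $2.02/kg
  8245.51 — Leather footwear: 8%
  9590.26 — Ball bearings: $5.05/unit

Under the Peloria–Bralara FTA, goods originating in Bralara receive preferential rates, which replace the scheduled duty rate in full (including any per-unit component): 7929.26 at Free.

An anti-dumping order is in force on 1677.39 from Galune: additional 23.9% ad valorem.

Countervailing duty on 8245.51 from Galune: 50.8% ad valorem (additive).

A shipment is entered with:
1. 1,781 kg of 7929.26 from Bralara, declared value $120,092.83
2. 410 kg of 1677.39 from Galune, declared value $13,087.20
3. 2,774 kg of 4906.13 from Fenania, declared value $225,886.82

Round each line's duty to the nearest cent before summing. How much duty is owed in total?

Line 1 (7929.26, Bralara, 1,781 kg, $120,092.83):
Base rate for 7929.26 is $2.02/kg.
Origin Bralara qualifies under the Peloria–Bralara agreement and 7929.26 is covered: preferential rate Free applies instead.
Duty = $120,092.83 × 0% = $0.00.
Line 2 (1677.39, Galune, 410 kg, $13,087.20):
Base rate for 1677.39 is 16% + $3.62/kg.
Additional duty on 1677.39 from Galune: +23.9%. Applied ad valorem rate: 16% + 23.9% = 39.9%.
Duty = $13,087.20 × 39.9% + 410 × $3.62 = $6,705.99.
Line 3 (4906.13, Fenania, 2,774 kg, $225,886.82):
Base rate for 4906.13 is 32.5%.
Duty = $225,886.82 × 32.5% = $73,413.22.
Total = $0.00 + $6,705.99 + $73,413.22 = $80,119.21.

$80,119.21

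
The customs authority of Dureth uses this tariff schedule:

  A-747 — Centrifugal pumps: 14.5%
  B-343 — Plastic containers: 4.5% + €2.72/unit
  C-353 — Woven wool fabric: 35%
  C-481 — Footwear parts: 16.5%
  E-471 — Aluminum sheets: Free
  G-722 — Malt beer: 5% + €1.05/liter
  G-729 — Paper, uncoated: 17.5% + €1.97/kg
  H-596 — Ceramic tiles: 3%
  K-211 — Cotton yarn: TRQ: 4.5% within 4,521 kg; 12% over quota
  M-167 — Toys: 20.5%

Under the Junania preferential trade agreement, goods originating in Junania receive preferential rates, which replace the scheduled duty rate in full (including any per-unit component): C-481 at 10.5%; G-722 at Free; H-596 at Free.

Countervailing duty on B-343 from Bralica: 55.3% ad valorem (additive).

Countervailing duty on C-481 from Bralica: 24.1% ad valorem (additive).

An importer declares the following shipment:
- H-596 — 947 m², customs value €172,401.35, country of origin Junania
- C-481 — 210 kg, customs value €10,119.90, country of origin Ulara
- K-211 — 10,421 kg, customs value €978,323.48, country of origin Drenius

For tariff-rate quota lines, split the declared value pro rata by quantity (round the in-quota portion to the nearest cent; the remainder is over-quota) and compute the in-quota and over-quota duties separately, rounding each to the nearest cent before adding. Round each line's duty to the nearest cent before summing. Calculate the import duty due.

€87,236.24

Line 1 (H-596, Junania, 947 m², €172,401.35):
Base rate for H-596 is 3%.
Origin Junania qualifies under the Dureth–Junania agreement and H-596 is covered: preferential rate Free applies instead.
Duty = €172,401.35 × 0% = €0.00.
Line 2 (C-481, Ulara, 210 kg, €10,119.90):
Base rate for C-481 is 16.5%.
C-481 has an FTA preferential rate, but origin Ulara is not Junania; base rate stands.
The additional-duty order on C-481 targets Bralica, not Ulara; it does not apply.
Duty = €10,119.90 × 16.5% = €1,669.78.
Line 3 (K-211, Drenius, 10,421 kg, €978,323.48):
Code K-211 is under a tariff-rate quota (threshold 4,521 kg). In-quota: 4,521 kg at 4.5%; over-quota: 5,900 kg at 12%.
Pro-rata value split: in-quota = €978,323.48 × 4,521/10,421 = €424,431.48; over-quota = €978,323.48 − €424,431.48 = €553,892.00.
In-quota duty = €424,431.48 × 4.5% = €19,099.42. Over-quota duty = €553,892.00 × 12% = €66,467.04.
Line duty = €19,099.42 + €66,467.04 = €85,566.46.
Total = €0.00 + €1,669.78 + €85,566.46 = €87,236.24.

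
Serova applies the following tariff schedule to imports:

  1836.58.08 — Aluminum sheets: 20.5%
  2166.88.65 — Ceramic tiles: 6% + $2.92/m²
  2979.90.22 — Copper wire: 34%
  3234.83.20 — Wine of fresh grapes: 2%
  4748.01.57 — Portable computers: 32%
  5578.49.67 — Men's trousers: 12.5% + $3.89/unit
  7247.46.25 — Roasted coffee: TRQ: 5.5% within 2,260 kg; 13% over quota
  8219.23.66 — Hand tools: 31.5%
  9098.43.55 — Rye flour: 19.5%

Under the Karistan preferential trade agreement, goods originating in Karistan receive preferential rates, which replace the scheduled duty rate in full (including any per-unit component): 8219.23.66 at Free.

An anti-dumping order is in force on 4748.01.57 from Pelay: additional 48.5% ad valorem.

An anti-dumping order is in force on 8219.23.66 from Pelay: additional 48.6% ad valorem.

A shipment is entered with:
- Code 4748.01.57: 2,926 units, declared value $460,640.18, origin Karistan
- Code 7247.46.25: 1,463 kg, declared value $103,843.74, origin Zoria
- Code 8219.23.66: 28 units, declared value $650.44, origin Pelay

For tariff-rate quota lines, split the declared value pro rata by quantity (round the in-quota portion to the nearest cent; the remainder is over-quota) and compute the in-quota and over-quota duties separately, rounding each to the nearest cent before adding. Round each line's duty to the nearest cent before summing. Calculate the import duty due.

$153,637.27

Line 1 (4748.01.57, Karistan, 2,926 units, $460,640.18):
Base rate for 4748.01.57 is 32%.
Origin Karistan is the FTA partner but 4748.01.57 is not on the preference list; base rate stands.
The additional-duty order on 4748.01.57 targets Pelay, not Karistan; it does not apply.
Duty = $460,640.18 × 32% = $147,404.86.
Line 2 (7247.46.25, Zoria, 1,463 kg, $103,843.74):
Code 7247.46.25 is under a tariff-rate quota (threshold 2,260 kg). Quantity 1,463 kg is within the quota, so the in-quota rate 5.5% applies to the full value.
Duty = $103,843.74 × 5.5% = $5,711.41.
Line 3 (8219.23.66, Pelay, 28 units, $650.44):
Base rate for 8219.23.66 is 31.5%.
8219.23.66 has an FTA preferential rate, but origin Pelay is not Karistan; base rate stands.
Additional duty on 8219.23.66 from Pelay: +48.6%. Applied ad valorem rate: 31.5% + 48.6% = 80.1%.
Duty = $650.44 × 80.1% = $521.00.
Total = $147,404.86 + $5,711.41 + $521.00 = $153,637.27.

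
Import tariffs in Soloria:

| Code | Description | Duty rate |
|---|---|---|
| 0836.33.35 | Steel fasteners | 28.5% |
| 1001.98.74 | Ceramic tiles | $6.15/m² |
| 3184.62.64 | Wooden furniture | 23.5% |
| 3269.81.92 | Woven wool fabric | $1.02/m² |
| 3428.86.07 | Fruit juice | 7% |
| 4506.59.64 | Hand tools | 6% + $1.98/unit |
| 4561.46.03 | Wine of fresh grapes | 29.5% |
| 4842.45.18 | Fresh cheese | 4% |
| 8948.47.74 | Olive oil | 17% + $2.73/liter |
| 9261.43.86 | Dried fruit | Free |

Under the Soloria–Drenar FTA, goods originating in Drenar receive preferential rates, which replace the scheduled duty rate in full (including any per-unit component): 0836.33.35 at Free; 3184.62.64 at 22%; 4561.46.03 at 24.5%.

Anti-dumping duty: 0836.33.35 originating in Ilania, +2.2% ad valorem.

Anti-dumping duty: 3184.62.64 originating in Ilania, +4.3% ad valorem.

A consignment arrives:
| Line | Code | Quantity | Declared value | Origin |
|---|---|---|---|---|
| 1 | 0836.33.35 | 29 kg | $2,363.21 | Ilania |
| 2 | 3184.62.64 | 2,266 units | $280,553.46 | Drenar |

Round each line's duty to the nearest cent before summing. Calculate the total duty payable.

$62,447.27

Line 1 (0836.33.35, Ilania, 29 kg, $2,363.21):
Base rate for 0836.33.35 is 28.5%.
0836.33.35 has an FTA preferential rate, but origin Ilania is not Drenar; base rate stands.
Additional duty on 0836.33.35 from Ilania: +2.2%. Applied ad valorem rate: 28.5% + 2.2% = 30.7%.
Duty = $2,363.21 × 30.7% = $725.51.
Line 2 (3184.62.64, Drenar, 2,266 units, $280,553.46):
Base rate for 3184.62.64 is 23.5%.
Origin Drenar qualifies under the Soloria–Drenar agreement and 3184.62.64 is covered: preferential rate 22% applies instead.
The additional-duty order on 3184.62.64 targets Ilania, not Drenar; it does not apply.
Duty = $280,553.46 × 22% = $61,721.76.
Total = $725.51 + $61,721.76 = $62,447.27.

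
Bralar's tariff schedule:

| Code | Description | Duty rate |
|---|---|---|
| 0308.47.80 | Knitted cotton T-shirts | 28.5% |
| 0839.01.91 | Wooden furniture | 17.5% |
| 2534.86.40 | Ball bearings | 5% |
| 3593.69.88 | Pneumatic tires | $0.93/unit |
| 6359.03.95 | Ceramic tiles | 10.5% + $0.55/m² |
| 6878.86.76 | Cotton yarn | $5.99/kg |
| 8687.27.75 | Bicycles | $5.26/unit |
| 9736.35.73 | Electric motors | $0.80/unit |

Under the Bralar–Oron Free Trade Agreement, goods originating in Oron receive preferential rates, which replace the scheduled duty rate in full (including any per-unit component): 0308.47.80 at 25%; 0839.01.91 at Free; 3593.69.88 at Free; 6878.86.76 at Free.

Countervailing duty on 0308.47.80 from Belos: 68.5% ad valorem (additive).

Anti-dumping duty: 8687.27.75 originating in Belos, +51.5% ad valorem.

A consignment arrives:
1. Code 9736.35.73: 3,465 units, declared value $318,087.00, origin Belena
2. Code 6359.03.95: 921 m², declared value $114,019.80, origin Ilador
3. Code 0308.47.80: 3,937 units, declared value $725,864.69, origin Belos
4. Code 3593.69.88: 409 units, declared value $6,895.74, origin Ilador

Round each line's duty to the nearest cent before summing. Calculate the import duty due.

Line 1 (9736.35.73, Belena, 3,465 units, $318,087.00):
Base rate for 9736.35.73 is $0.80/unit.
Duty = 3,465 × $0.80 = $2,772.00.
Line 2 (6359.03.95, Ilador, 921 m², $114,019.80):
Base rate for 6359.03.95 is 10.5% + $0.55/m².
Duty = $114,019.80 × 10.5% + 921 × $0.55 = $12,478.63.
Line 3 (0308.47.80, Belos, 3,937 units, $725,864.69):
Base rate for 0308.47.80 is 28.5%.
0308.47.80 has an FTA preferential rate, but origin Belos is not Oron; base rate stands.
Additional duty on 0308.47.80 from Belos: +68.5%. Applied ad valorem rate: 28.5% + 68.5% = 97%.
Duty = $725,864.69 × 97% = $704,088.75.
Line 4 (3593.69.88, Ilador, 409 units, $6,895.74):
Base rate for 3593.69.88 is $0.93/unit.
3593.69.88 has an FTA preferential rate, but origin Ilador is not Oron; base rate stands.
Duty = 409 × $0.93 = $380.37.
Total = $2,772.00 + $12,478.63 + $704,088.75 + $380.37 = $719,719.75.

$719,719.75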